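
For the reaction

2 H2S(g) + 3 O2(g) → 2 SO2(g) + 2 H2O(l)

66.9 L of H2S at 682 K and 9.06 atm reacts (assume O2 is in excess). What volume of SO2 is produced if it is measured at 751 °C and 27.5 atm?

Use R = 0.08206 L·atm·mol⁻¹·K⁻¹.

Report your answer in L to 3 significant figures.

33.1 L

n(H2S) = PV/RT = (9.06 × 66.9) / (0.08206 × 682) = 10.83 mol
n(SO2) = (2/2) × 10.83 = 10.83 mol
V = nRT/P = 10.83 × 0.08206 × 1024.15 / 27.5 = 33.10 L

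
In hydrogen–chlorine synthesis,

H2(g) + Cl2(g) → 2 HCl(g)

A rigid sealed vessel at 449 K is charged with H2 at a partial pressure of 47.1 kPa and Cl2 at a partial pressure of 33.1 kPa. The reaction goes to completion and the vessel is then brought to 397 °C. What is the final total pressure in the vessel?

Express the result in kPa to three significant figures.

With V and T fixed, P_i ∝ n_i, so the mole ratios apply directly to partial pressures at 449 K.
P(Cl2) required for 47.1 kPa of H2 = (1/1) × 47.1 = 47.10 kPa; available 33.1 kPa, so Cl2 is limiting.
P(H2) remaining = 47.1 − (1/1) × 33.1 = 14.00 kPa
P(gaseous products) = (2)/1 × 33.1 = 66.20 kPa
P_total at 449 K = 14.00 + 66.20 = 80.20 kPa
Scaling to 397 °C: P = 80.20 × 670.15/449 = 119.7 kPa

120 kPa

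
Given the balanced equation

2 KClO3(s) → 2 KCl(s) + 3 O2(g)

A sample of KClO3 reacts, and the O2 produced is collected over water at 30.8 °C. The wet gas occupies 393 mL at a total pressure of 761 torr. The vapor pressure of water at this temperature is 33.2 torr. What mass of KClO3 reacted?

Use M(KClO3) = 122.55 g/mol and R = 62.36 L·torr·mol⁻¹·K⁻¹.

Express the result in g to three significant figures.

1.23 g

P(O2) = 761 − 33.2 = 727.8 torr
n(O2) = PV/RT = (727.8 × 0.3930) / (62.36 × 303.95) = 0.01509 mol
n(KClO3) = (2/3) × 0.01509 = 0.01006 mol
m(KClO3) = 0.01006 × 122.55 = 1.233 g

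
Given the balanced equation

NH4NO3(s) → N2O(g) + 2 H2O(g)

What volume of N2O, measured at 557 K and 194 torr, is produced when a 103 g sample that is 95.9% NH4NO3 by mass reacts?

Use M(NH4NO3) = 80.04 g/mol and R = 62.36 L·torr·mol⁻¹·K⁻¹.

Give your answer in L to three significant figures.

221 L

mass of NH4NO3 = 103 × 95.9/100 = 98.78 g
n(NH4NO3) = 98.78 / 80.04 = 1.234 mol
n(N2O) = (1/1) × 1.234 = 1.234 mol
V = nRT/P = 1.234 × 62.36 × 557 / 194 = 220.9 L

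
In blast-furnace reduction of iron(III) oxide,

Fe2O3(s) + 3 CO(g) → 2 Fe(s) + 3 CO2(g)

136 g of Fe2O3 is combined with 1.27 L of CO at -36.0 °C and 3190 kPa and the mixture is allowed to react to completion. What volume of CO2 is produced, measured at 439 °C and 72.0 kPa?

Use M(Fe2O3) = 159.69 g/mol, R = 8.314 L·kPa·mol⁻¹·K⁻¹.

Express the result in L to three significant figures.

169 L

n(Fe2O3) = 136 / 159.69 = 0.8517 mol
n(CO) = PV/RT = (3190 × 1.27) / (8.314 × 237.15) = 2.055 mol
For 0.8517 mol Fe2O3, stoichiometry requires (3/1) × 0.8517 = 2.555 mol CO; 2.055 mol is available, so CO is limiting.
n(CO2) = (3/3) × 2.055 = 2.055 mol
V(CO2) = nRT/P = 2.055 × 8.314 × 712.15 / 72.0 = 169.0 L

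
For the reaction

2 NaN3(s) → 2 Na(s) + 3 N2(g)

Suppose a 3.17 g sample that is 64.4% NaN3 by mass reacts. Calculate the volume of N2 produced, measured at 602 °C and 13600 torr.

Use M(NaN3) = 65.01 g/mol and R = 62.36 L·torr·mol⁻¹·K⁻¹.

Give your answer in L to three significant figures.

0.189 L

mass of NaN3 = 3.17 × 64.4/100 = 2.041 g
n(NaN3) = 2.041 / 65.01 = 0.03140 mol
n(N2) = (3/2) × 0.03140 = 0.04710 mol
V = nRT/P = 0.04710 × 62.36 × 875.15 / 13600 = 0.1890 L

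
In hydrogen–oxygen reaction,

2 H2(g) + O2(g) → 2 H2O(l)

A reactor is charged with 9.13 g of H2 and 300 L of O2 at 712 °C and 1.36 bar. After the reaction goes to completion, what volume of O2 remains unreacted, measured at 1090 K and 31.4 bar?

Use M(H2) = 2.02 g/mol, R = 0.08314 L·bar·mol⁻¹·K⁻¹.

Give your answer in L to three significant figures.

7.85 L

n(H2) = 9.13 / 2.02 = 4.520 mol
n(O2) = PV/RT = (1.36 × 300) / (0.08314 × 985.15) = 4.981 mol
For 4.520 mol H2, stoichiometry requires (1/2) × 4.520 = 2.260 mol O2; 4.981 mol is available, so H2 is limiting.
n(O2) consumed = (1/2) × 4.520 = 2.260 mol; remaining = 4.981 − 2.260 = 2.721 mol
V(O2) = nRT/P = 2.721 × 0.08314 × 1090 / 31.4 = 7.853 L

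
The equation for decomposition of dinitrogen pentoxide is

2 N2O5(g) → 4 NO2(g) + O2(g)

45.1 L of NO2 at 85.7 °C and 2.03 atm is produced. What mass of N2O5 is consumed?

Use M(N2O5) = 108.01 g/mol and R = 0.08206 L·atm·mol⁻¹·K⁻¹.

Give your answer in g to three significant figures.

168 g

n(NO2) = PV/RT = (2.03 × 45.1) / (0.08206 × 358.85) = 3.109 mol
n(N2O5) = (2/4) × 3.109 = 1.554 mol
m(N2O5) = 1.554 × 108.01 = 167.8 g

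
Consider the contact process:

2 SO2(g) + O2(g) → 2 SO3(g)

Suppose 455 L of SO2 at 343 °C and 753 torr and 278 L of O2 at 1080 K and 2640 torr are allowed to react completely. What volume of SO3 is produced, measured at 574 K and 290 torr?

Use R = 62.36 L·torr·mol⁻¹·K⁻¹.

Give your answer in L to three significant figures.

1100 L

n(SO2) = PV/RT = (753 × 455) / (62.36 × 616.15) = 8.917 mol
n(O2) = PV/RT = (2640 × 278) / (62.36 × 1080) = 10.90 mol
For 8.917 mol SO2, stoichiometry requires (1/2) × 8.917 = 4.458 mol O2; 10.90 mol is available, so SO2 is limiting.
n(SO3) = (2/2) × 8.917 = 8.917 mol
V(SO3) = nRT/P = 8.917 × 62.36 × 574 / 290 = 1101 L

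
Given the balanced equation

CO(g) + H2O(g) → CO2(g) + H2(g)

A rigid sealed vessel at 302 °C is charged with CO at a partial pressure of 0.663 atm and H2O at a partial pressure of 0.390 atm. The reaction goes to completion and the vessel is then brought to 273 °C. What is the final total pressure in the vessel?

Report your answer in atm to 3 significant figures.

1.00 atm

At constant V, partial pressures at 302 °C are proportional to moles, so apply stoichiometry directly to pressures.
P(H2O) required for 0.663 atm of CO = (1/1) × 0.663 = 0.6630 atm; available 0.390 atm, so H2O is limiting.
P(CO) remaining = 0.663 − (1/1) × 0.390 = 0.2730 atm
P(gaseous products) = (1+1)/1 × 0.390 = 0.7800 atm
P_total at 302 °C = 0.2730 + 0.7800 = 1.053 atm
Scaling to 273 °C: P = 1.053 × 546.15/575.15 = 0.9999 atm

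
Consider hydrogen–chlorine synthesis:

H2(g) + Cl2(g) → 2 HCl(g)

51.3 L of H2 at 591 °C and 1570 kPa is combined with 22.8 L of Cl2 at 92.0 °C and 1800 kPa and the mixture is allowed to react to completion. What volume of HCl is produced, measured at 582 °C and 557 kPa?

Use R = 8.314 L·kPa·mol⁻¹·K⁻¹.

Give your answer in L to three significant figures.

286 L

n(H2) = PV/RT = (1570 × 51.3) / (8.314 × 864.15) = 11.21 mol
n(Cl2) = PV/RT = (1800 × 22.8) / (8.314 × 365.15) = 13.52 mol
For 11.21 mol H2, stoichiometry requires (1/1) × 11.21 = 11.21 mol Cl2; 13.52 mol is available, so H2 is limiting.
n(HCl) = (2/1) × 11.21 = 22.42 mol
V(HCl) = nRT/P = 22.42 × 8.314 × 855.15 / 557 = 286.2 L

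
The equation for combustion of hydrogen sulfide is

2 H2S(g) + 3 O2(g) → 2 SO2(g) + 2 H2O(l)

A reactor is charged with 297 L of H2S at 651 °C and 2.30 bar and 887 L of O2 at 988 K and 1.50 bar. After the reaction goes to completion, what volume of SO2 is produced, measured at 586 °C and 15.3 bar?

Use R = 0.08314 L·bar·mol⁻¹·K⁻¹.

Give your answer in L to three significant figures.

41.5 L

n(H2S) = PV/RT = (2.30 × 297) / (0.08314 × 924.15) = 8.891 mol
n(O2) = PV/RT = (1.50 × 887) / (0.08314 × 988) = 16.20 mol
For 8.891 mol H2S, stoichiometry requires (3/2) × 8.891 = 13.34 mol O2; 16.20 mol is available, so H2S is limiting.
n(SO2) = (2/2) × 8.891 = 8.891 mol
V(SO2) = nRT/P = 8.891 × 0.08314 × 859.15 / 15.3 = 41.51 L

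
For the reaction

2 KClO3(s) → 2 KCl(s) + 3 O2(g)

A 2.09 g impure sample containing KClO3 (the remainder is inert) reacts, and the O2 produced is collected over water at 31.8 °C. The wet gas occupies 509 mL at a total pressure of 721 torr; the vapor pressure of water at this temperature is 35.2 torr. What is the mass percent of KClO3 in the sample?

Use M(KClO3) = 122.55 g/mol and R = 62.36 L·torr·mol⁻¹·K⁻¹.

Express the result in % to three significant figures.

71.8 %

P(O2) = 721 − 35.2 = 685.8 torr
n(O2) = PV/RT = (685.8 × 0.5090) / (62.36 × 304.95) = 0.01836 mol
n(KClO3) = (2/3) × 0.01836 = 0.01224 mol
m(KClO3) = 0.01224 × 122.55 = 1.500 g
%KClO3 = 1.500 / 2.09 × 100 = 71.77%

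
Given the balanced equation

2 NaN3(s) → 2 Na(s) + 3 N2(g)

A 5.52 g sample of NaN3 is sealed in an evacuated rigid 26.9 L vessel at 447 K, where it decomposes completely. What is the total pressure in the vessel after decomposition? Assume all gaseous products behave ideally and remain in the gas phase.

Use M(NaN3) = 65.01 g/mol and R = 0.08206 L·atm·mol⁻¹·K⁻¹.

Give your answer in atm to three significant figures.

n(NaN3) = 5.52 / 65.01 = 0.08491 mol
n(gas produced) = (3/2) × 0.08491 = 0.1274 mol
P = nRT/V = 0.1274 × 0.08206 × 447 / 26.9 = 0.1737 atm

0.174 atm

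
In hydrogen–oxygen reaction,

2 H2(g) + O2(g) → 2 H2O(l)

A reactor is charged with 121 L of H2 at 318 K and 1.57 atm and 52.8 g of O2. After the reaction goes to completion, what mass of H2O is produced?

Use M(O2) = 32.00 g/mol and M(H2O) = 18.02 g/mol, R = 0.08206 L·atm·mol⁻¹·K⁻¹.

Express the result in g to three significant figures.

n(H2) = PV/RT = (1.57 × 121) / (0.08206 × 318) = 7.280 mol
n(O2) = 52.8 / 32.00 = 1.650 mol
For 7.280 mol H2, stoichiometry requires (1/2) × 7.280 = 3.640 mol O2; 1.650 mol is available, so O2 is limiting.
n(H2O) = (2/1) × 1.650 = 3.300 mol
m(H2O) = 3.300 × 18.02 = 59.47 g

59.5 g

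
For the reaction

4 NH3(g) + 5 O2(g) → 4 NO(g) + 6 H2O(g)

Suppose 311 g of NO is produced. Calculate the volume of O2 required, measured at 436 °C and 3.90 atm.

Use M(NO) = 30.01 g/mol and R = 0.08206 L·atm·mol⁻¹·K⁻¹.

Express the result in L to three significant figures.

n(NO) = 311.0 / 30.01 = 10.36 mol
n(O2) = (5/4) × 10.36 = 12.95 mol
V = nRT/P = 12.95 × 0.08206 × 709.15 / 3.90 = 193.2 L

193 L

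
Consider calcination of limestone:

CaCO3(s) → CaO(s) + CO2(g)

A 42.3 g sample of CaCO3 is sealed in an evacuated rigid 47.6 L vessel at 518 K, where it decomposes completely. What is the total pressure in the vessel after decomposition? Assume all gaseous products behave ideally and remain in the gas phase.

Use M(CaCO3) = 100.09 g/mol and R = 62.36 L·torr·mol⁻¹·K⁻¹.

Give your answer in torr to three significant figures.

n(CaCO3) = 42.3 / 100.09 = 0.4226 mol
n(gas produced) = (1/1) × 0.4226 = 0.4226 mol
P = nRT/V = 0.4226 × 62.36 × 518 / 47.6 = 286.8 torr

287 torr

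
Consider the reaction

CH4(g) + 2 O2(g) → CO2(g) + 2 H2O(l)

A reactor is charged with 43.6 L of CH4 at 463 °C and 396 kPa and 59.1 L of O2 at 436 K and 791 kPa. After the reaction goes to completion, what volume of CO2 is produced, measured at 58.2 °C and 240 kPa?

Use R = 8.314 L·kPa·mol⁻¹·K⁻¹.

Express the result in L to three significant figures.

32.4 L

n(CH4) = PV/RT = (396 × 43.6) / (8.314 × 736.15) = 2.821 mol
n(O2) = PV/RT = (791 × 59.1) / (8.314 × 436) = 12.90 mol
For 2.821 mol CH4, stoichiometry requires (2/1) × 2.821 = 5.642 mol O2; 12.90 mol is available, so CH4 is limiting.
n(CO2) = (1/1) × 2.821 = 2.821 mol
V(CO2) = nRT/P = 2.821 × 8.314 × 331.35 / 240 = 32.38 L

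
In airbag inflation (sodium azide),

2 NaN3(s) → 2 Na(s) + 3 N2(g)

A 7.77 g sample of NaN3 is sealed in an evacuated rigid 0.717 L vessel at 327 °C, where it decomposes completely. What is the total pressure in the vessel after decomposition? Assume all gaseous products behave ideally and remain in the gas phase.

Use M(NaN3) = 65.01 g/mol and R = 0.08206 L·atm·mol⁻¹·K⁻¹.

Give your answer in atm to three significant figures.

12.3 atm

n(NaN3) = 7.77 / 65.01 = 0.1195 mol
n(gas produced) = (3/2) × 0.1195 = 0.1792 mol
P = nRT/V = 0.1792 × 0.08206 × 600.15 / 0.717 = 12.31 atm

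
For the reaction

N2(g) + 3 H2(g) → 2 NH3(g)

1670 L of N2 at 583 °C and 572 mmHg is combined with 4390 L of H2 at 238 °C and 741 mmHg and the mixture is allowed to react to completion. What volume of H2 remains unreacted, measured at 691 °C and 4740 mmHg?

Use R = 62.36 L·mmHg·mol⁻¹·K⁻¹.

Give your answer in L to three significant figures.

n(N2) = PV/RT = (572 × 1670) / (62.36 × 856.15) = 17.89 mol
n(H2) = PV/RT = (741 × 4390) / (62.36 × 511.15) = 102.1 mol
For 17.89 mol N2, stoichiometry requires (3/1) × 17.89 = 53.67 mol H2; 102.1 mol is available, so N2 is limiting.
n(H2) consumed = (3/1) × 17.89 = 53.67 mol; remaining = 102.1 − 53.67 = 48.43 mol
V(H2) = nRT/P = 48.43 × 62.36 × 964.15 / 4740 = 614.3 L

614 L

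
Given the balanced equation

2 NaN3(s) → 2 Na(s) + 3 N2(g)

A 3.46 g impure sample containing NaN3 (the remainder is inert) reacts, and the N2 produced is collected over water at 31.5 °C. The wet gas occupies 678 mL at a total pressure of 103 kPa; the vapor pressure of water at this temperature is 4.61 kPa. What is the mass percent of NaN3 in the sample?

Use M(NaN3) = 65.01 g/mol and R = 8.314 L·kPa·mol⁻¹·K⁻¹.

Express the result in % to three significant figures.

33.0 %

P(N2) = 103 − 4.61 = 98.39 kPa
n(N2) = PV/RT = (98.39 × 0.6780) / (8.314 × 304.65) = 0.02634 mol
n(NaN3) = (2/3) × 0.02634 = 0.01756 mol
m(NaN3) = 0.01756 × 65.01 = 1.142 g
%NaN3 = 1.142 / 3.46 × 100 = 33.01%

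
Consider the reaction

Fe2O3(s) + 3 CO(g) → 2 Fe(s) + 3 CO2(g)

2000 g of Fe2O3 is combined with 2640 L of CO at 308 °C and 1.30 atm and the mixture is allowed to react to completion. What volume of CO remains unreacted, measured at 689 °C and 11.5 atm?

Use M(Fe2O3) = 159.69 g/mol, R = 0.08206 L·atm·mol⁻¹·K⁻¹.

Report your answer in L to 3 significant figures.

236 L

n(Fe2O3) = 2000 / 159.69 = 12.52 mol
n(CO) = PV/RT = (1.30 × 2640) / (0.08206 × 581.15) = 71.97 mol
For 12.52 mol Fe2O3, stoichiometry requires (3/1) × 12.52 = 37.56 mol CO; 71.97 mol is available, so Fe2O3 is limiting.
n(CO) consumed = (3/1) × 12.52 = 37.56 mol; remaining = 71.97 − 37.56 = 34.41 mol
V(CO) = nRT/P = 34.41 × 0.08206 × 962.15 / 11.5 = 236.2 L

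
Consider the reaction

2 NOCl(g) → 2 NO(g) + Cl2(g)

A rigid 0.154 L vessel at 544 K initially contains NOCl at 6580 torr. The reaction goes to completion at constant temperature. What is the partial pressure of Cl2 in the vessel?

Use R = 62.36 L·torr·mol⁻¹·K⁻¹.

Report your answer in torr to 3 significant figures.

3290 torr

n(NOCl)₀ = PV/RT = (6580 × 0.154) / (62.36 × 544) = 0.02987 mol
n(Cl2) = (1/2) × 0.02987 = 0.01494 mol
P(Cl2) = nRT/V = 0.01494 × 62.36 × 544 / 0.154 = 3291 torr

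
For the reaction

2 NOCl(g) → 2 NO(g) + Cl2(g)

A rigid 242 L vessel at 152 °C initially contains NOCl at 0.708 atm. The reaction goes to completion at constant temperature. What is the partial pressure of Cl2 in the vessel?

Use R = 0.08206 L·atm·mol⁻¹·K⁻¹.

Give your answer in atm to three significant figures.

0.354 atm

n(NOCl)₀ = PV/RT = (0.708 × 242) / (0.08206 × 425.15) = 4.911 mol
n(Cl2) = (1/2) × 4.911 = 2.455 mol
P(Cl2) = nRT/V = 2.455 × 0.08206 × 425.15 / 242 = 0.3539 atm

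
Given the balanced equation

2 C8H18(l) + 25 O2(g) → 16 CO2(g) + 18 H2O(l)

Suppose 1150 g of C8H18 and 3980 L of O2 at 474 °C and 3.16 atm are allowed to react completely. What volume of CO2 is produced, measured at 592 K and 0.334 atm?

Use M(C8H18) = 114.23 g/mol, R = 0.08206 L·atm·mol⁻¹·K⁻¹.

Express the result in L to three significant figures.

n(C8H18) = 1150 / 114.23 = 10.07 mol
n(O2) = PV/RT = (3.16 × 3980) / (0.08206 × 747.15) = 205.1 mol
For 10.07 mol C8H18, stoichiometry requires (25/2) × 10.07 = 125.9 mol O2; 205.1 mol is available, so C8H18 is limiting.
n(CO2) = (16/2) × 10.07 = 80.56 mol
V(CO2) = nRT/P = 80.56 × 0.08206 × 592 / 0.334 = 11720 L

11700 L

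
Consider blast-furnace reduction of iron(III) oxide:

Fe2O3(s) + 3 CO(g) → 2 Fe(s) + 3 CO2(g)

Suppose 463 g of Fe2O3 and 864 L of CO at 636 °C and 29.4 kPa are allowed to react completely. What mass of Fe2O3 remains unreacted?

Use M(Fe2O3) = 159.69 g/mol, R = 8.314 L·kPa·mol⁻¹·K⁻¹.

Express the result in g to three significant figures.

n(Fe2O3) = 463 / 159.69 = 2.899 mol
n(CO) = PV/RT = (29.4 × 864) / (8.314 × 909.15) = 3.361 mol
For 2.899 mol Fe2O3, stoichiometry requires (3/1) × 2.899 = 8.697 mol CO; 3.361 mol is available, so CO is limiting.
n(Fe2O3) consumed = (1/3) × 3.361 = 1.120 mol; remaining = 2.899 − 1.120 = 1.779 mol
m(Fe2O3) = 1.779 × 159.69 = 284.1 g

284 g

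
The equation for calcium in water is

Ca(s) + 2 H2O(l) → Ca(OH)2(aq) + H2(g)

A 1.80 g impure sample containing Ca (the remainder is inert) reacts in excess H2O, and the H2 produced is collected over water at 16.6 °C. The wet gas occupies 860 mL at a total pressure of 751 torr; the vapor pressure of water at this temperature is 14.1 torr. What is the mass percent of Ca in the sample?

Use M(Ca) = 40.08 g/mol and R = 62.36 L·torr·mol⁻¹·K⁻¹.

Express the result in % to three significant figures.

P(H2) = 751 − 14.1 = 736.9 torr
n(H2) = PV/RT = (736.9 × 0.8600) / (62.36 × 289.75) = 0.03507 mol
n(Ca) = (1/1) × 0.03507 = 0.03507 mol
m(Ca) = 0.03507 × 40.08 = 1.406 g
%Ca = 1.406 / 1.80 × 100 = 78.11%

78.1 %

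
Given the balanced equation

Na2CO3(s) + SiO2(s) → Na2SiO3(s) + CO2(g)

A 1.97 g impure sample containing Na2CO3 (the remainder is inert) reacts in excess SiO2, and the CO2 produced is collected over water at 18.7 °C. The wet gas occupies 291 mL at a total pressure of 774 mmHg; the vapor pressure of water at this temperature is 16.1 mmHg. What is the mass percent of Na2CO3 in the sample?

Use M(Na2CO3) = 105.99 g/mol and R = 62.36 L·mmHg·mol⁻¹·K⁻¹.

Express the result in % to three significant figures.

65.2 %

P(CO2) = 774 − 16.1 = 757.9 mmHg
n(CO2) = PV/RT = (757.9 × 0.2910) / (62.36 × 291.85) = 0.01212 mol
n(Na2CO3) = (1/1) × 0.01212 = 0.01212 mol
m(Na2CO3) = 0.01212 × 105.99 = 1.285 g
%Na2CO3 = 1.285 / 1.97 × 100 = 65.23%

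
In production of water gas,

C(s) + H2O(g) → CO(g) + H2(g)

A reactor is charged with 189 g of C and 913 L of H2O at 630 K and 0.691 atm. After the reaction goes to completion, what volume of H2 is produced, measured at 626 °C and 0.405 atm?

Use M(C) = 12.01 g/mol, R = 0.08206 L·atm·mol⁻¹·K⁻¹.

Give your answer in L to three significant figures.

n(C) = 189 / 12.01 = 15.74 mol
n(H2O) = PV/RT = (0.691 × 913) / (0.08206 × 630) = 12.20 mol
For 15.74 mol C, stoichiometry requires (1/1) × 15.74 = 15.74 mol H2O; 12.20 mol is available, so H2O is limiting.
n(H2) = (1/1) × 12.20 = 12.20 mol
V(H2) = nRT/P = 12.20 × 0.08206 × 899.15 / 0.405 = 2223 L

2220 L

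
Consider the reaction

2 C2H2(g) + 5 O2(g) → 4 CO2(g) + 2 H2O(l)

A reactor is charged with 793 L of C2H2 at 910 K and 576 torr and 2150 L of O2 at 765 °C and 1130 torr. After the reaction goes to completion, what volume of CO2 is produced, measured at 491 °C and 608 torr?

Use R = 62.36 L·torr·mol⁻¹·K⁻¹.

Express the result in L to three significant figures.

n(C2H2) = PV/RT = (576 × 793) / (62.36 × 910) = 8.049 mol
n(O2) = PV/RT = (1130 × 2150) / (62.36 × 1038.15) = 37.53 mol
For 8.049 mol C2H2, stoichiometry requires (5/2) × 8.049 = 20.12 mol O2; 37.53 mol is available, so C2H2 is limiting.
n(CO2) = (4/2) × 8.049 = 16.10 mol
V(CO2) = nRT/P = 16.10 × 62.36 × 764.15 / 608 = 1262 L

1260 L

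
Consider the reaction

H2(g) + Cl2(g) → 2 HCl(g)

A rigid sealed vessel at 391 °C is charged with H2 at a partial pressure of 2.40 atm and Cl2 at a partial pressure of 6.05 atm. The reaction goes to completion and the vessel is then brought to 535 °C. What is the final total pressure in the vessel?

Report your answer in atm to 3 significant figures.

10.3 atm

At constant V, partial pressures at 391 °C are proportional to moles, so apply stoichiometry directly to pressures.
P(Cl2) required for 2.40 atm of H2 = (1/1) × 2.40 = 2.400 atm; available 6.05 atm, so H2 is limiting.
P(Cl2) remaining = 6.05 − (1/1) × 2.40 = 3.650 atm
P(gaseous products) = (2)/1 × 2.40 = 4.800 atm
P_total at 391 °C = 3.650 + 4.800 = 8.450 atm
Scaling to 535 °C: P = 8.450 × 808.15/664.15 = 10.28 atm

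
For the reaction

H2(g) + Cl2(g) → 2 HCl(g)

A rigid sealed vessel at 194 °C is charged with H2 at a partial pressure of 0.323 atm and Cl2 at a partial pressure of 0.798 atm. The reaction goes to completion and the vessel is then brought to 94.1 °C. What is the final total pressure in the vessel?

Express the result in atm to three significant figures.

With V and T fixed, P_i ∝ n_i, so the mole ratios apply directly to partial pressures at 194 °C.
P(Cl2) required for 0.323 atm of H2 = (1/1) × 0.323 = 0.3230 atm; available 0.798 atm, so H2 is limiting.
P(Cl2) remaining = 0.798 − (1/1) × 0.323 = 0.4750 atm
P(gaseous products) = (2)/1 × 0.323 = 0.6460 atm
P_total at 194 °C = 0.4750 + 0.6460 = 1.121 atm
Scaling to 94.1 °C: P = 1.121 × 367.25/467.15 = 0.8813 atm

0.881 atm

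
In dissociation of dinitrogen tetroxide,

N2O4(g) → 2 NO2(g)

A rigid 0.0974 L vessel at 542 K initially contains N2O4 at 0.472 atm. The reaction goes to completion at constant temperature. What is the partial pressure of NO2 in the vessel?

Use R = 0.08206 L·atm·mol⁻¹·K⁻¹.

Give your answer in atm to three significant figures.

n(N2O4)₀ = PV/RT = (0.472 × 0.0974) / (0.08206 × 542) = 0.001034 mol
n(NO2) = (2/1) × 0.001034 = 0.002068 mol
P(NO2) = nRT/V = 0.002068 × 0.08206 × 542 / 0.0974 = 0.9443 atm

0.944 atm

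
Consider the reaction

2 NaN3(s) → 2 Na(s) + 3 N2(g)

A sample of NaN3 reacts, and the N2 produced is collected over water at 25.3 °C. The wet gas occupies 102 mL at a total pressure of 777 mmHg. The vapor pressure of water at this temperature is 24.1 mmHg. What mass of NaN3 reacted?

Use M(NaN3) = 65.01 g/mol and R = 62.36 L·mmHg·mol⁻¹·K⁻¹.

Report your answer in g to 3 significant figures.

0.179 g

P(N2) = 777 − 24.1 = 752.9 mmHg
n(N2) = PV/RT = (752.9 × 0.1020) / (62.36 × 298.45) = 0.004126 mol
n(NaN3) = (2/3) × 0.004126 = 0.002751 mol
m(NaN3) = 0.002751 × 65.01 = 0.1788 g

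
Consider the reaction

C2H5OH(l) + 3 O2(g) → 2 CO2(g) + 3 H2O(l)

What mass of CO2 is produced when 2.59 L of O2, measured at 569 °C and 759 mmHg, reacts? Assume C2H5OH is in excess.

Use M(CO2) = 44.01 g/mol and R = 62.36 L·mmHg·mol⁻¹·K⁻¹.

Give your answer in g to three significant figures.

n(O2) = PV/RT = (759 × 2.59) / (62.36 × 842.15) = 0.03743 mol
n(CO2) = (2/3) × 0.03743 = 0.02495 mol
m(CO2) = 0.02495 × 44.01 = 1.098 g

1.10 g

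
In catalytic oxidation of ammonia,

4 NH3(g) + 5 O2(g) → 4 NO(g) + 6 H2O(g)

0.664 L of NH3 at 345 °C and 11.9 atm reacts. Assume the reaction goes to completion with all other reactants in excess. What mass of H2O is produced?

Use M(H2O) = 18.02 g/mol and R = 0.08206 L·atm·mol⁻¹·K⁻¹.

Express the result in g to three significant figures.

4.21 g

n(NH3) = PV/RT = (11.9 × 0.664) / (0.08206 × 618.15) = 0.1558 mol
n(H2O) = (6/4) × 0.1558 = 0.2337 mol
m(H2O) = 0.2337 × 18.02 = 4.211 g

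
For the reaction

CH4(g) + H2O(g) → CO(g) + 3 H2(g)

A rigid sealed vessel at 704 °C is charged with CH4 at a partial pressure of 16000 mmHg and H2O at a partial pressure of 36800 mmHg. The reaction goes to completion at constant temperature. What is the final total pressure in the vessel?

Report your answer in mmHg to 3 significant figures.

84800 mmHg

At constant V, partial pressures at 704 °C are proportional to moles, so apply stoichiometry directly to pressures.
P(H2O) required for 16000 mmHg of CH4 = (1/1) × 16000 = 16000 mmHg; available 36800 mmHg, so CH4 is limiting.
P(H2O) remaining = 36800 − (1/1) × 16000 = 20800 mmHg
P(gaseous products) = (1+3)/1 × 16000 = 64000 mmHg
P_total at 704 °C = 20800 + 64000 = 84800 mmHg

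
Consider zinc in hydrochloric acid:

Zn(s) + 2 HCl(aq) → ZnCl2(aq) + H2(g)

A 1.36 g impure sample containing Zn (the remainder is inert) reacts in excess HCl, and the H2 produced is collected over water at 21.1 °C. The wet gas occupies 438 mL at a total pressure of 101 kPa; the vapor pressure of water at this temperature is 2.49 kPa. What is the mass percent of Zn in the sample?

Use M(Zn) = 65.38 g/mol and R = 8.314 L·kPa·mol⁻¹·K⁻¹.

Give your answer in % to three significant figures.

P(H2) = 101 − 2.49 = 98.51 kPa
n(H2) = PV/RT = (98.51 × 0.4380) / (8.314 × 294.25) = 0.01764 mol
n(Zn) = (1/1) × 0.01764 = 0.01764 mol
m(Zn) = 0.01764 × 65.38 = 1.153 g
%Zn = 1.153 / 1.36 × 100 = 84.78%

84.8 %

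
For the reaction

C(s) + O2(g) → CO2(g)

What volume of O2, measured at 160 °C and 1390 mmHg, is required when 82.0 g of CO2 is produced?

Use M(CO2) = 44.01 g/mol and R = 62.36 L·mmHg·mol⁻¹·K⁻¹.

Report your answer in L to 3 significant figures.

36.2 L

n(CO2) = 82.00 / 44.01 = 1.863 mol
n(O2) = (1/1) × 1.863 = 1.863 mol
V = nRT/P = 1.863 × 62.36 × 433.15 / 1390 = 36.20 L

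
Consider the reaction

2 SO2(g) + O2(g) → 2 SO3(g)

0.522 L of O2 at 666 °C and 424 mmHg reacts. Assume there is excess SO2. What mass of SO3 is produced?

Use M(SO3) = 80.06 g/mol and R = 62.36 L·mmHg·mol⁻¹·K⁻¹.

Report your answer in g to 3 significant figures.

0.605 g

n(O2) = PV/RT = (424 × 0.522) / (62.36 × 939.15) = 0.003779 mol
n(SO3) = (2/1) × 0.003779 = 0.007558 mol
m(SO3) = 0.007558 × 80.06 = 0.6051 g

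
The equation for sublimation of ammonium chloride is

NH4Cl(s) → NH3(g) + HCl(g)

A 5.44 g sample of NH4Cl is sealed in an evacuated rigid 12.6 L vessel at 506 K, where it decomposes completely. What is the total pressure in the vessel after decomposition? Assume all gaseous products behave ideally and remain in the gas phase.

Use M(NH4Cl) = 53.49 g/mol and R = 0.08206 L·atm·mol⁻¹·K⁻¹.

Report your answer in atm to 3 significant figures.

n(NH4Cl) = 5.44 / 53.49 = 0.1017 mol
n(gas produced) = (2/1) × 0.1017 = 0.2034 mol
P = nRT/V = 0.2034 × 0.08206 × 506 / 12.6 = 0.6703 atm

0.670 atm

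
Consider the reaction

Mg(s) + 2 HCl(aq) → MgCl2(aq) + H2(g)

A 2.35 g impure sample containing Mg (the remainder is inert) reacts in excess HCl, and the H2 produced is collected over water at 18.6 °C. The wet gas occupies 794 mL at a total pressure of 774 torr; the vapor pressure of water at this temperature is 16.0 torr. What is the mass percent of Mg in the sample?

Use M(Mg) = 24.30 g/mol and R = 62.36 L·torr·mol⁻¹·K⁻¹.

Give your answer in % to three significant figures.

34.2 %

P(H2) = 774 − 16.0 = 758.0 torr
n(H2) = PV/RT = (758.0 × 0.7940) / (62.36 × 291.75) = 0.03308 mol
n(Mg) = (1/1) × 0.03308 = 0.03308 mol
m(Mg) = 0.03308 × 24.30 = 0.8038 g
%Mg = 0.8038 / 2.35 × 100 = 34.20%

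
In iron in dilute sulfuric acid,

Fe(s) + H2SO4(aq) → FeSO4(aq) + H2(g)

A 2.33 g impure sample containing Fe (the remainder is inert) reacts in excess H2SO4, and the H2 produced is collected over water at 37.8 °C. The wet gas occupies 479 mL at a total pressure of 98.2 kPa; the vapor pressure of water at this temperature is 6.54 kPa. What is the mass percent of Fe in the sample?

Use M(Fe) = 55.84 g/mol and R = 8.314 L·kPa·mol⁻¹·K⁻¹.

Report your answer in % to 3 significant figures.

P(H2) = 98.2 − 6.54 = 91.66 kPa
n(H2) = PV/RT = (91.66 × 0.4790) / (8.314 × 310.95) = 0.01698 mol
n(Fe) = (1/1) × 0.01698 = 0.01698 mol
m(Fe) = 0.01698 × 55.84 = 0.9482 g
%Fe = 0.9482 / 2.33 × 100 = 40.70%

40.7 %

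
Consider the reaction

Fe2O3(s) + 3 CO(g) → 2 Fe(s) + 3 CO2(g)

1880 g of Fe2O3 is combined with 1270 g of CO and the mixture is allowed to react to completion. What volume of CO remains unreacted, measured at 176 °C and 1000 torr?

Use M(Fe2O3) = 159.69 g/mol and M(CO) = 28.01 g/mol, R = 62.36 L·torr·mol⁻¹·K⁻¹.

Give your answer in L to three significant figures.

281 L

n(Fe2O3) = 1880 / 159.69 = 11.77 mol
n(CO) = 1270 / 28.01 = 45.34 mol
For 11.77 mol Fe2O3, stoichiometry requires (3/1) × 11.77 = 35.31 mol CO; 45.34 mol is available, so Fe2O3 is limiting.
n(CO) consumed = (3/1) × 11.77 = 35.31 mol; remaining = 45.34 − 35.31 = 10.03 mol
V(CO) = nRT/P = 10.03 × 62.36 × 449.15 / 1000 = 280.9 L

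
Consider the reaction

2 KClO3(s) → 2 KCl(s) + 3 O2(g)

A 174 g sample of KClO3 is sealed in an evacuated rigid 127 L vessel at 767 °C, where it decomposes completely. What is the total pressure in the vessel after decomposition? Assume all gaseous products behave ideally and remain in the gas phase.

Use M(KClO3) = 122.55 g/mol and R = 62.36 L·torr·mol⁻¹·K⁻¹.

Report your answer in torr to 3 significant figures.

n(KClO3) = 174 / 122.55 = 1.420 mol
n(gas produced) = (3/2) × 1.420 = 2.130 mol
P = nRT/V = 2.130 × 62.36 × 1040.15 / 127 = 1088 torr

1090 torr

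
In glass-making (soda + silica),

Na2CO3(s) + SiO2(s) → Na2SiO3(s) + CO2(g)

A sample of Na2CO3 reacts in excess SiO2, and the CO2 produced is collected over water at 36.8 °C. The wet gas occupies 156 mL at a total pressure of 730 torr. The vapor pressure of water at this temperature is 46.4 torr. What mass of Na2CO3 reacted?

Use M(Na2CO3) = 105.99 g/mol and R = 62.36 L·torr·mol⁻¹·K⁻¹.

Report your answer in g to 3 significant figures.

0.585 g

P(CO2) = 730 − 46.4 = 683.6 torr
n(CO2) = PV/RT = (683.6 × 0.1560) / (62.36 × 309.95) = 0.005517 mol
n(Na2CO3) = (1/1) × 0.005517 = 0.005517 mol
m(Na2CO3) = 0.005517 × 105.99 = 0.5847 g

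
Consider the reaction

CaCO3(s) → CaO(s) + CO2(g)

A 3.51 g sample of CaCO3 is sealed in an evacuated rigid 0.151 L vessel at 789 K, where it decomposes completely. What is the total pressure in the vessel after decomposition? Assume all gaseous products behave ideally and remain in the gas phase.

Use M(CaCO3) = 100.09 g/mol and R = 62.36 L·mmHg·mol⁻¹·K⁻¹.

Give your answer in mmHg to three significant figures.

11400 mmHg

n(CaCO3) = 3.51 / 100.09 = 0.03507 mol
n(gas produced) = (1/1) × 0.03507 = 0.03507 mol
P = nRT/V = 0.03507 × 62.36 × 789 / 0.151 = 11430 mmHg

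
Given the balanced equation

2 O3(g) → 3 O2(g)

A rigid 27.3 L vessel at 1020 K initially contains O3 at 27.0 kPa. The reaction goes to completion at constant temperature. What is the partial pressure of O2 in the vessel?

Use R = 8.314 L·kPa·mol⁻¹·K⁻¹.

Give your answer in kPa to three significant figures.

40.5 kPa

n(O3)₀ = PV/RT = (27.0 × 27.3) / (8.314 × 1020) = 0.08692 mol
n(O2) = (3/2) × 0.08692 = 0.1304 mol
P(O2) = nRT/V = 0.1304 × 8.314 × 1020 / 27.3 = 40.51 kPa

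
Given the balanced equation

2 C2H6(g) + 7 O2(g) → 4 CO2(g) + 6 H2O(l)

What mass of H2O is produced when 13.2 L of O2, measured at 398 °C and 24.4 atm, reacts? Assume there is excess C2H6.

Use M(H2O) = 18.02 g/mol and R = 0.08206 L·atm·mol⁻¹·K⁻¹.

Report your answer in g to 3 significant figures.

n(O2) = PV/RT = (24.4 × 13.2) / (0.08206 × 671.15) = 5.848 mol
n(H2O) = (6/7) × 5.848 = 5.013 mol
m(H2O) = 5.013 × 18.02 = 90.33 g

90.3 g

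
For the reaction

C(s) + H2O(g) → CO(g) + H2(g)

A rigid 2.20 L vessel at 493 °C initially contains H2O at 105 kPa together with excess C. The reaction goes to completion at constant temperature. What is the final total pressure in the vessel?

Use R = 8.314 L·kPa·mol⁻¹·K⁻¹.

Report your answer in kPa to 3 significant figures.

210 kPa

At constant T and V, P ∝ n(gas): 1 mol gas → 2 mol gas.
P_final = (2/1) × 105 = 210.0 kPa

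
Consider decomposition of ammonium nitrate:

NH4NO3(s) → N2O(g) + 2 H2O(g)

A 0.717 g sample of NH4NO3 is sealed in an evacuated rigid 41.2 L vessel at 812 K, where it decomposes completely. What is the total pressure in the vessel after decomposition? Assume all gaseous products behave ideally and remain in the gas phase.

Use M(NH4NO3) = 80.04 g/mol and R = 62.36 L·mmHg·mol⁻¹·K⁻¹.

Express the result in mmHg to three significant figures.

33.0 mmHg

n(NH4NO3) = 0.717 / 80.04 = 0.008958 mol
n(gas produced) = (3/1) × 0.008958 = 0.02687 mol
P = nRT/V = 0.02687 × 62.36 × 812 / 41.2 = 33.02 mmHg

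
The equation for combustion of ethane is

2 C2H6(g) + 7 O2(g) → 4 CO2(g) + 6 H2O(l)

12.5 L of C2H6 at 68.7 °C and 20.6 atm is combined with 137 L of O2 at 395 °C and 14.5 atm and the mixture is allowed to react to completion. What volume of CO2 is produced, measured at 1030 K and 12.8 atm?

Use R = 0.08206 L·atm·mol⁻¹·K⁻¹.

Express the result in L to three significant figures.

121 L

n(C2H6) = PV/RT = (20.6 × 12.5) / (0.08206 × 341.85) = 9.179 mol
n(O2) = PV/RT = (14.5 × 137) / (0.08206 × 668.15) = 36.23 mol
For 9.179 mol C2H6, stoichiometry requires (7/2) × 9.179 = 32.13 mol O2; 36.23 mol is available, so C2H6 is limiting.
n(CO2) = (4/2) × 9.179 = 18.36 mol
V(CO2) = nRT/P = 18.36 × 0.08206 × 1030 / 12.8 = 121.2 L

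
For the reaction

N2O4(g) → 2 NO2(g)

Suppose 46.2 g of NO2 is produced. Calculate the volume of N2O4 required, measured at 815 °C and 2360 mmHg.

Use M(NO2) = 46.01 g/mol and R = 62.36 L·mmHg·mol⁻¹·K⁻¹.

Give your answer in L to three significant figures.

n(NO2) = 46.20 / 46.01 = 1.004 mol
n(N2O4) = (1/2) × 1.004 = 0.5020 mol
V = nRT/P = 0.5020 × 62.36 × 1088.15 / 2360 = 14.43 L

14.4 L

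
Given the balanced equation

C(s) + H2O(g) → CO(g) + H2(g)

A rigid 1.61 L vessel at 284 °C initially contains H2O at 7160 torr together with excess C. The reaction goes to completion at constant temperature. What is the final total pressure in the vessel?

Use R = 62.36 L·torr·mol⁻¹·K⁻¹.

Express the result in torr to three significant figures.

14300 torr

Since T and V are fixed, P_final/P_initial = n_final/n_initial = 2/1.
P_final = (2/1) × 7160 = 14320 torr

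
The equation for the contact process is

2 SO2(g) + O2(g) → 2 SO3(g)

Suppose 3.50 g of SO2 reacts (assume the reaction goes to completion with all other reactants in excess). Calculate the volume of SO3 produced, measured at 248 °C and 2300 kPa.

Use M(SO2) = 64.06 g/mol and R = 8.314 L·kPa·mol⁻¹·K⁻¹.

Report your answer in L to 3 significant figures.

n(SO2) = 3.500 / 64.06 = 0.05464 mol
n(SO3) = (2/2) × 0.05464 = 0.05464 mol
V = nRT/P = 0.05464 × 8.314 × 521.15 / 2300 = 0.1029 L

0.103 L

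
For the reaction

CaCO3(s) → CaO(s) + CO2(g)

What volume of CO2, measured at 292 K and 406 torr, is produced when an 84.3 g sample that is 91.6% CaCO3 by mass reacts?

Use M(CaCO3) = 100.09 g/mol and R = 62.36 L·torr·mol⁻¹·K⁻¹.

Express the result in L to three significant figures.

mass of CaCO3 = 84.3 × 91.6/100 = 77.22 g
n(CaCO3) = 77.22 / 100.09 = 0.7715 mol
n(CO2) = (1/1) × 0.7715 = 0.7715 mol
V = nRT/P = 0.7715 × 62.36 × 292 / 406 = 34.60 L

34.6 L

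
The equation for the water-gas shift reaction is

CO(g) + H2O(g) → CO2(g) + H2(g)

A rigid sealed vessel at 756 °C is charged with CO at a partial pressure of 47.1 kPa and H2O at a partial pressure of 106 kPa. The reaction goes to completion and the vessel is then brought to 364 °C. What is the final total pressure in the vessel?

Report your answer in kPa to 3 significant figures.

94.8 kPa

With V and T fixed, P_i ∝ n_i, so the mole ratios apply directly to partial pressures at 756 °C.
P(H2O) required for 47.1 kPa of CO = (1/1) × 47.1 = 47.10 kPa; available 106 kPa, so CO is limiting.
P(H2O) remaining = 106 − (1/1) × 47.1 = 58.90 kPa
P(gaseous products) = (1+1)/1 × 47.1 = 94.20 kPa
P_total at 756 °C = 58.90 + 94.20 = 153.1 kPa
Scaling to 364 °C: P = 153.1 × 637.15/1029.15 = 94.78 kPa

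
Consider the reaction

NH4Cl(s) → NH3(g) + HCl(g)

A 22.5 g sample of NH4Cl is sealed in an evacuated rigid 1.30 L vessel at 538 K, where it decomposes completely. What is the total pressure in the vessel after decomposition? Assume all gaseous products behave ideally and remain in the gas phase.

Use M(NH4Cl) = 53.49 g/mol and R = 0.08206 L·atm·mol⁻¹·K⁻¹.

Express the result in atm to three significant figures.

n(NH4Cl) = 22.5 / 53.49 = 0.4206 mol
n(gas produced) = (2/1) × 0.4206 = 0.8412 mol
P = nRT/V = 0.8412 × 0.08206 × 538 / 1.30 = 28.57 atm

28.6 atm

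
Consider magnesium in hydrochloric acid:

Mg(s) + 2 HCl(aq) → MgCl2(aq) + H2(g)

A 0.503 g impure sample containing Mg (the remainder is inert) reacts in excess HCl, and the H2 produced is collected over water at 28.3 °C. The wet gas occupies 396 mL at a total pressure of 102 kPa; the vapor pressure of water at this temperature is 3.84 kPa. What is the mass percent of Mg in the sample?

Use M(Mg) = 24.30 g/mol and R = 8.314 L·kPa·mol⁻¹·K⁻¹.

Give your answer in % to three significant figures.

P(H2) = 102 − 3.84 = 98.16 kPa
n(H2) = PV/RT = (98.16 × 0.3960) / (8.314 × 301.45) = 0.01551 mol
n(Mg) = (1/1) × 0.01551 = 0.01551 mol
m(Mg) = 0.01551 × 24.30 = 0.3769 g
%Mg = 0.3769 / 0.503 × 100 = 74.93%

74.9 %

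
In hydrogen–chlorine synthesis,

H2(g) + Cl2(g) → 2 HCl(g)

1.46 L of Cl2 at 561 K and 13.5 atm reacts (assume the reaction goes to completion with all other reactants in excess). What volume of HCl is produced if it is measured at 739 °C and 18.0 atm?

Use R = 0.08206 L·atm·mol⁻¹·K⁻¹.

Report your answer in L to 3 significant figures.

n(Cl2) = PV/RT = (13.5 × 1.46) / (0.08206 × 561) = 0.4281 mol
n(HCl) = (2/1) × 0.4281 = 0.8562 mol
V = nRT/P = 0.8562 × 0.08206 × 1012.15 / 18.0 = 3.951 L

3.95 L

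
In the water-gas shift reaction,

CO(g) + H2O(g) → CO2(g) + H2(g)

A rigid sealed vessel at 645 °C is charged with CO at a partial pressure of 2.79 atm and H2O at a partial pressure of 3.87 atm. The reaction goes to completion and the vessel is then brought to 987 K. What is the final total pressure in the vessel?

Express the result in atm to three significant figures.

7.16 atm

Because the vessel is rigid and T is held at 645 °C, work the stoichiometry in partial pressures (P_i = n_iRT/V).
P(H2O) required for 2.79 atm of CO = (1/1) × 2.79 = 2.790 atm; available 3.87 atm, so CO is limiting.
P(H2O) remaining = 3.87 − (1/1) × 2.79 = 1.080 atm
P(gaseous products) = (1+1)/1 × 2.79 = 5.580 atm
P_total at 645 °C = 1.080 + 5.580 = 6.660 atm
Scaling to 987 K: P = 6.660 × 987/918.15 = 7.159 atm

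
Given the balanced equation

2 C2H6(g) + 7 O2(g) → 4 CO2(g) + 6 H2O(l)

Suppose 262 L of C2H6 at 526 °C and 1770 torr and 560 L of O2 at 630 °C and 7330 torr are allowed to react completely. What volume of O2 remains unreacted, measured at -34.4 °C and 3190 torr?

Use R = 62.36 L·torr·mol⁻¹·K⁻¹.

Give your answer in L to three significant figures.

n(C2H6) = PV/RT = (1770 × 262) / (62.36 × 799.15) = 9.306 mol
n(O2) = PV/RT = (7330 × 560) / (62.36 × 903.15) = 72.88 mol
For 9.306 mol C2H6, stoichiometry requires (7/2) × 9.306 = 32.57 mol O2; 72.88 mol is available, so C2H6 is limiting.
n(O2) consumed = (7/2) × 9.306 = 32.57 mol; remaining = 72.88 − 32.57 = 40.31 mol
V(O2) = nRT/P = 40.31 × 62.36 × 238.75 / 3190 = 188.1 L

188 L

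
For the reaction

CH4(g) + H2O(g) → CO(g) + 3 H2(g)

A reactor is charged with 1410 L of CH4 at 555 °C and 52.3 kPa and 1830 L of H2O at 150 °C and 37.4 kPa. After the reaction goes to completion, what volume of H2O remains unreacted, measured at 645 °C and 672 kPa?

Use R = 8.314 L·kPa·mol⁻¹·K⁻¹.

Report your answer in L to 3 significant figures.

n(CH4) = PV/RT = (52.3 × 1410) / (8.314 × 828.15) = 10.71 mol
n(H2O) = PV/RT = (37.4 × 1830) / (8.314 × 423.15) = 19.45 mol
For 10.71 mol CH4, stoichiometry requires (1/1) × 10.71 = 10.71 mol H2O; 19.45 mol is available, so CH4 is limiting.
n(H2O) consumed = (1/1) × 10.71 = 10.71 mol; remaining = 19.45 − 10.71 = 8.740 mol
V(H2O) = nRT/P = 8.740 × 8.314 × 918.15 / 672 = 99.28 L

99.3 L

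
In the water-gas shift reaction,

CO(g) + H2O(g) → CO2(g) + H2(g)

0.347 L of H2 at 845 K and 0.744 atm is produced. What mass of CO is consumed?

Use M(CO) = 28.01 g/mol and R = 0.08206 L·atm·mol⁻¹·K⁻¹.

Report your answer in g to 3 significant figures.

n(H2) = PV/RT = (0.744 × 0.347) / (0.08206 × 845) = 0.003723 mol
n(CO) = (1/1) × 0.003723 = 0.003723 mol
m(CO) = 0.003723 × 28.01 = 0.1043 g

0.104 g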